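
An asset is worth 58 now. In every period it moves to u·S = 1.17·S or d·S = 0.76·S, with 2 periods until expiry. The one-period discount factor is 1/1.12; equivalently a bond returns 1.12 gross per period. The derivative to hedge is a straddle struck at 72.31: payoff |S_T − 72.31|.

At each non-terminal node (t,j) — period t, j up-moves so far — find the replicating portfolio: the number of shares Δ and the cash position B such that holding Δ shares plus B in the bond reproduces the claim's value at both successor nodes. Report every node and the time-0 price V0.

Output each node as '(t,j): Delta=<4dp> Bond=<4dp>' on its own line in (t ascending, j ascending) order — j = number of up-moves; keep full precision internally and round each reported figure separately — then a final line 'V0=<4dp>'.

Risk-neutral probability p* = (R−d)/(u−d) = (1.12−0.76)/(1.17−0.76) = 0.8780.
Payoff layer (t=2): V(2,0)=38.8092, V(2,1)=20.7364, V(2,2)=7.0862
  t=1,j=0: stock 44.0800 → up 51.5736 (V=20.7364), down 33.5008 (V=38.8092). Price 20.4825; hedge Δ=-1.0000, bond B=64.5625.
  t=1,j=1: stock 67.8600 → up 79.3962 (V=7.0862), down 51.5736 (V=20.7364). Price 7.8133; hedge Δ=-0.4906, bond B=41.1064.
  t=0,j=0: stock 58.0000 → up 67.8600 (V=7.8133), down 44.0800 (V=20.4825). Price 8.3556; hedge Δ=-0.5328, bond B=39.2562.
Check: Δ(0,0)·S0 + B(0,0) = 8.3556 = V0.

(0,0): Delta=-0.5328 Bond=39.2562
(1,0): Delta=-1.0000 Bond=64.5625
(1,1): Delta=-0.4906 Bond=41.1064
V0=8.3556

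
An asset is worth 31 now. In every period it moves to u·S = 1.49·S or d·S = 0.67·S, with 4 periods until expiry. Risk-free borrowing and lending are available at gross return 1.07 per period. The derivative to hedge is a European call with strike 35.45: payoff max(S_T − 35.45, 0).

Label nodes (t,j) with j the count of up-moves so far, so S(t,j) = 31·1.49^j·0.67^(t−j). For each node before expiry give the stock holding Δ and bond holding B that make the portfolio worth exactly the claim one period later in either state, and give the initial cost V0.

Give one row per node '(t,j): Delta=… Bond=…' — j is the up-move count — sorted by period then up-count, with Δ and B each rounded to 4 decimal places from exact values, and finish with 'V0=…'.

No-arbitrage ⇒ martingale measure with p* = (R−d)/(u−d) = 0.4878.
Terminal payoffs: V(4,0)=0.0000, V(4,1)=0.0000, V(4,2)=0.0000, V(4,3)=33.2561, V(4,4)=117.3442
(3,0): S=9.3237. Δ = (V_up−V_dn)/(S_up−S_dn) = (0.0000−0.0000)/(13.8922−6.2468) = 0.0000. V = [p*·0.0000 + (1−p*)·0.0000]/1.07 = 0.0000. B = V − Δ·S = 0.0000.
(3,1): S=20.7347. Δ = (V_up−V_dn)/(S_up−S_dn) = (0.0000−0.0000)/(30.8947−13.8922) = 0.0000. V = [p*·0.0000 + (1−p*)·0.0000]/1.07 = 0.0000. B = V − Δ·S = 0.0000.
(3,2): S=46.1115. Δ = (V_up−V_dn)/(S_up−S_dn) = (33.2561−0.0000)/(68.7061−30.8947) = 0.8795. V = [p*·33.2561 + (1−p*)·0.0000]/1.07 = 15.1612. B = V − Δ·S = -25.3950.
(3,3): S=102.5464. Δ = (V_up−V_dn)/(S_up−S_dn) = (117.3442−33.2561)/(152.7942−68.7061) = 1.0000. V = [p*·117.3442 + (1−p*)·33.2561]/1.07 = 69.4156. B = V − Δ·S = -33.1308.
(2,0): S=13.9159. Δ = (V_up−V_dn)/(S_up−S_dn) = (0.0000−0.0000)/(20.7347−9.3237) = 0.0000. V = [p*·0.0000 + (1−p*)·0.0000]/1.07 = 0.0000. B = V − Δ·S = 0.0000.
(2,1): S=30.9473. Δ = (V_up−V_dn)/(S_up−S_dn) = (15.1612−0.0000)/(46.1115−20.7347) = 0.5974. V = [p*·15.1612 + (1−p*)·0.0000]/1.07 = 6.9119. B = V − Δ·S = -11.5774.
(2,2): S=68.8231. Δ = (V_up−V_dn)/(S_up−S_dn) = (69.4156−15.1612)/(102.5464−46.1115) = 0.9614. V = [p*·69.4156 + (1−p*)·15.1612]/1.07 = 38.9035. B = V − Δ·S = -27.2604.
(1,0): S=20.7700. Δ = (V_up−V_dn)/(S_up−S_dn) = (6.9119−0.0000)/(30.9473−13.9159) = 0.4058. V = [p*·6.9119 + (1−p*)·0.0000]/1.07 = 3.1511. B = V − Δ·S = -5.2780.
(1,1): S=46.1900. Δ = (V_up−V_dn)/(S_up−S_dn) = (38.9035−6.9119)/(68.8231−30.9473) = 0.8446. V = [p*·38.9035 + (1−p*)·6.9119]/1.07 = 21.0444. B = V − Δ·S = -17.9697.
(0,0): S=31.0000. Δ = (V_up−V_dn)/(S_up−S_dn) = (21.0444−3.1511)/(46.1900−20.7700) = 0.7039. V = [p*·21.0444 + (1−p*)·3.1511]/1.07 = 11.1024. B = V − Δ·S = -10.7188.
Check: Δ(0,0)·S0 + B(0,0) = 11.1024 = V0.

(0,0): Delta=0.7039 Bond=-10.7188
(1,0): Delta=0.4058 Bond=-5.2780
(1,1): Delta=0.8446 Bond=-17.9697
(2,0): Delta=0.0000 Bond=0.0000
(2,1): Delta=0.5974 Bond=-11.5774
(2,2): Delta=0.9614 Bond=-27.2604
(3,0): Delta=0.0000 Bond=0.0000
(3,1): Delta=0.0000 Bond=0.0000
(3,2): Delta=0.8795 Bond=-25.3950
(3,3): Delta=1.0000 Bond=-33.1308
V0=11.1024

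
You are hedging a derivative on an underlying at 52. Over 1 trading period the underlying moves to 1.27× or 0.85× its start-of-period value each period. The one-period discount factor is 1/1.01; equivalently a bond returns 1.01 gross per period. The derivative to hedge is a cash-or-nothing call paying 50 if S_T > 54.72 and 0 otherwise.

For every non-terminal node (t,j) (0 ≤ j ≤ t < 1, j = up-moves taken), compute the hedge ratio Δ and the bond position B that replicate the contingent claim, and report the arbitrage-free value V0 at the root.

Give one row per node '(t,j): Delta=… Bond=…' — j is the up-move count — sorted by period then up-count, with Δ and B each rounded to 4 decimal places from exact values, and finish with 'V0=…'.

Risk-neutral probability p* = (R−d)/(u−d) = (1.01−0.85)/(1.27−0.85) = 0.3810.
Terminal values V(1,·): V(1,0)=0.0000, V(1,1)=50.0000
  t=0,j=0: stock 52.0000 → up 66.0400 (V=50.0000), down 44.2000 (V=0.0000). Price 18.8590; hedge Δ=2.2894, bond B=-100.1886.
Check: Δ(0,0)·S0 + B(0,0) = 18.8590 = V0.

(0,0): Delta=2.2894 Bond=-100.1886
V0=18.8590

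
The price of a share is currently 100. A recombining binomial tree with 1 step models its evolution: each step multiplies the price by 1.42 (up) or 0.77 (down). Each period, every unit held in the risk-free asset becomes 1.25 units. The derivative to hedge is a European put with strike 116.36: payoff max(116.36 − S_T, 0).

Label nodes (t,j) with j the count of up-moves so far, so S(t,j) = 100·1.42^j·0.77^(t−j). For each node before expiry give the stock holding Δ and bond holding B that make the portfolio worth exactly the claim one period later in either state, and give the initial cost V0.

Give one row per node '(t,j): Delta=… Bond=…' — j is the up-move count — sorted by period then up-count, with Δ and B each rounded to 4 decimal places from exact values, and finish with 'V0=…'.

(0,0): Delta=-0.6055 Bond=68.7892
V0=8.2353

Risk-neutral probability p* = (R−d)/(u−d) = (1.25−0.77)/(1.42−0.77) = 0.7385.
At expiry t=1: V(1,0)=39.3600, V(1,1)=0.0000
Node (0,0) S=100.0000: V=(p*·0.0000+(1−p*)·39.3600)/1.25=8.2353; Δ=(0.0000−39.3600)/(142.0000−77.0000)=-0.6055; B=V−Δ·S=68.7892
The time-0 hedge costs 8.2353, which is the no-arbitrage price.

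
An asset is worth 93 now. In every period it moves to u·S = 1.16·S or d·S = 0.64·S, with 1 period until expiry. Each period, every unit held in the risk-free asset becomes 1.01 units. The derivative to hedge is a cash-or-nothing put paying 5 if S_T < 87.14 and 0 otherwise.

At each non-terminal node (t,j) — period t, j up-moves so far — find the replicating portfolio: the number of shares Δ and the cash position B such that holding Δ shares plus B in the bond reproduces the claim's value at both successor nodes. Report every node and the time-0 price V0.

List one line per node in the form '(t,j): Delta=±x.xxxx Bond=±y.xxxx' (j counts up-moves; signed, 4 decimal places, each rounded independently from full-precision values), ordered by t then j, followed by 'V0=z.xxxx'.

Risk-neutral probability p* = (R−d)/(u−d) = (1.01−0.64)/(1.16−0.64) = 0.7115.
Payoff layer (t=1): V(1,0)=5.0000, V(1,1)=0.0000
  t=0,j=0: stock 93.0000 → up 107.8800 (V=0.0000), down 59.5200 (V=5.0000). Price 1.4280; hedge Δ=-0.1034, bond B=11.0434.
Self-financing check: at every node Δ·S+B equals the discounted successor values.

(0,0): Delta=-0.1034 Bond=11.0434
V0=1.4280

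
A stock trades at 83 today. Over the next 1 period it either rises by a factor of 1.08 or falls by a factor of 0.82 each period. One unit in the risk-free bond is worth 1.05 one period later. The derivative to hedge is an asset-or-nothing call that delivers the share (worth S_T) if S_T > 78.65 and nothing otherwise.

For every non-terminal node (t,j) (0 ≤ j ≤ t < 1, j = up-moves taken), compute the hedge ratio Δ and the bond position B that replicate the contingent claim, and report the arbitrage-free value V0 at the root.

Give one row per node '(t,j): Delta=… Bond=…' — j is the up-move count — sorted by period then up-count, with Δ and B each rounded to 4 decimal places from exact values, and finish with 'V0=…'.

(0,0): Delta=4.1538 Bond=-269.2484
V0=75.5209

The replicating-portfolio and risk-neutral prices coincide; use p* = (1.05−0.82)/(1.08−0.82) = 0.8846 for the latter.
Terminal payoffs: V(1,0)=0.0000, V(1,1)=89.6400
Node (0,0) S=83.0000: V=(p*·89.6400+(1−p*)·0.0000)/1.05=75.5209; Δ=(89.6400−0.0000)/(89.6400−68.0600)=4.1538; B=V−Δ·S=-269.2484
Self-financing check: at every node Δ·S+B equals the discounted successor values.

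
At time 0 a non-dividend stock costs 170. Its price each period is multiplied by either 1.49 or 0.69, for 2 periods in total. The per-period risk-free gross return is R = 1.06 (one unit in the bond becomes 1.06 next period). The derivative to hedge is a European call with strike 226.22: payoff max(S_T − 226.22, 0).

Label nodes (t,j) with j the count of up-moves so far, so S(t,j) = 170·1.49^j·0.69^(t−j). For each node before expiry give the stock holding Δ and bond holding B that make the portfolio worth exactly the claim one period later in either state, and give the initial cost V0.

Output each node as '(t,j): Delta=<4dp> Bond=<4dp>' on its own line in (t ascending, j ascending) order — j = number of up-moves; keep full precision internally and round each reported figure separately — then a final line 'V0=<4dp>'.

(0,0): Delta=0.4851 Bond=-53.6787
(1,0): Delta=0.0000 Bond=0.0000
(1,1): Delta=0.7461 Bond=-123.0259
V0=28.7842

No-arbitrage ⇒ martingale measure with p* = (R−d)/(u−d) = 0.4625.
At expiry t=2: V(2,0)=0.0000, V(2,1)=0.0000, V(2,2)=151.1970
  t=1,j=0: stock 117.3000 → up 174.7770 (V=0.0000), down 80.9370 (V=0.0000). Price 0.0000; hedge Δ=0.0000, bond B=0.0000.
  t=1,j=1: stock 253.3000 → up 377.4170 (V=151.1970), down 174.7770 (V=0.0000). Price 65.9704; hedge Δ=0.7461, bond B=-123.0259.
  t=0,j=0: stock 170.0000 → up 253.3000 (V=65.9704), down 117.3000 (V=0.0000). Price 28.7842; hedge Δ=0.4851, bond B=-53.6787.
The time-0 hedge costs 28.7842, which is the no-arbitrage price.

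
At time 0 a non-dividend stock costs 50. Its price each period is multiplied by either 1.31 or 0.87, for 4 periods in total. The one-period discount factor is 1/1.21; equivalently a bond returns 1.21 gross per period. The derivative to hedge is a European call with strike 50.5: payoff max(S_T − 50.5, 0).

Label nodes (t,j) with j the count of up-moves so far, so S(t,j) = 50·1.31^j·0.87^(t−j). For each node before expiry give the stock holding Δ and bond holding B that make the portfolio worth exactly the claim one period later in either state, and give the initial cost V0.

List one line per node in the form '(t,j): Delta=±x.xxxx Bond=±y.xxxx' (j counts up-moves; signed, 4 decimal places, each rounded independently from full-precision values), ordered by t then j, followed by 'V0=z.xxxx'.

(0,0): Delta=0.9730 Bond=-22.0567
(1,0): Delta=0.8809 Bond=-22.6842
(1,1): Delta=0.9910 Bond=-27.8663
(2,0): Delta=0.5540 Bond=-15.0752
(2,1): Delta=0.9448 Bond=-31.0869
(2,2): Delta=1.0000 Bond=-34.4922
(3,0): Delta=0.0000 Bond=0.0000
(3,1): Delta=0.6622 Bond=-23.6060
(3,2): Delta=1.0000 Bond=-41.7355
(3,3): Delta=1.0000 Bond=-41.7355
V0=26.5933

Since d<R<u, set p* = (R−d)/(u−d) = 0.7727; price each node as the discounted p*-expectation of its children.
Terminal payoffs: V(4,0)=0.0000, V(4,1)=0.0000, V(4,2)=14.4458, V(4,3)=47.2920, V(4,4)=96.7500
(3,0): S=32.9251. Δ = (V_up−V_dn)/(S_up−S_dn) = (0.0000−0.0000)/(43.1319−28.6449) = 0.0000. V = [p*·0.0000 + (1−p*)·0.0000]/1.21 = 0.0000. B = V − Δ·S = 0.0000.
(3,1): S=49.5770. Δ = (V_up−V_dn)/(S_up−S_dn) = (14.4458−0.0000)/(64.9458−43.1319) = 0.6622. V = [p*·14.4458 + (1−p*)·0.0000]/1.21 = 9.2253. B = V − Δ·S = -23.6060.
(3,2): S=74.6504. Δ = (V_up−V_dn)/(S_up−S_dn) = (47.2920−14.4458)/(97.7920−64.9458) = 1.0000. V = [p*·47.2920 + (1−p*)·14.4458]/1.21 = 32.9148. B = V − Δ·S = -41.7355.
(3,3): S=112.4046. Δ = (V_up−V_dn)/(S_up−S_dn) = (96.7500−47.2920)/(147.2500−97.7920) = 1.0000. V = [p*·96.7500 + (1−p*)·47.2920]/1.21 = 70.6690. B = V − Δ·S = -41.7355.
(2,0): S=37.8450. Δ = (V_up−V_dn)/(S_up−S_dn) = (9.2253−0.0000)/(49.5770−32.9252) = 0.5540. V = [p*·9.2253 + (1−p*)·0.0000]/1.21 = 5.8915. B = V − Δ·S = -15.0752.
(2,1): S=56.9850. Δ = (V_up−V_dn)/(S_up−S_dn) = (32.9148−9.2253)/(74.6504−49.5769) = 0.9448. V = [p*·32.9148 + (1−p*)·9.2253]/1.21 = 22.7528. B = V − Δ·S = -31.0869.
(2,2): S=85.8050. Δ = (V_up−V_dn)/(S_up−S_dn) = (70.6690−32.9148)/(112.4046−74.6504) = 1.0000. V = [p*·70.6690 + (1−p*)·32.9148]/1.21 = 51.3128. B = V − Δ·S = -34.4922.
(1,0): S=43.5000. Δ = (V_up−V_dn)/(S_up−S_dn) = (22.7528−5.8915)/(56.9850−37.8450) = 0.8809. V = [p*·22.7528 + (1−p*)·5.8915]/1.21 = 15.6369. B = V − Δ·S = -22.6842.
(1,1): S=65.5000. Δ = (V_up−V_dn)/(S_up−S_dn) = (51.3128−22.7528)/(85.8050−56.9850) = 0.9910. V = [p*·51.3128 + (1−p*)·22.7528]/1.21 = 37.0429. B = V − Δ·S = -27.8663.
(0,0): S=50.0000. Δ = (V_up−V_dn)/(S_up−S_dn) = (37.0429−15.6369)/(65.5000−43.5000) = 0.9730. V = [p*·37.0429 + (1−p*)·15.6369]/1.21 = 26.5933. B = V − Δ·S = -22.0567.
Root portfolio cost Δ·50+B reproduces V0=26.5933.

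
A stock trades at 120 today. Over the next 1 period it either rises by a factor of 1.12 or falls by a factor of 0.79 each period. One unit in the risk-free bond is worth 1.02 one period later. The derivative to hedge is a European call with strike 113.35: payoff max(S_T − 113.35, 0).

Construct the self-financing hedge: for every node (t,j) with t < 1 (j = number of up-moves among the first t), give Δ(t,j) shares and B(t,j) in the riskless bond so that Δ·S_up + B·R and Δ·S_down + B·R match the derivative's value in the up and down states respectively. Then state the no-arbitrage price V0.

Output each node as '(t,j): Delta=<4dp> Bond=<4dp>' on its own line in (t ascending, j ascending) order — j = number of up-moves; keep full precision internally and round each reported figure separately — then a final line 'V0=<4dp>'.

No-arbitrage ⇒ martingale measure with p* = (R−d)/(u−d) = 0.6970.
At expiry t=1: V(1,0)=0.0000, V(1,1)=21.0500
Node (0,0) S=120.0000: V=(p*·21.0500+(1−p*)·0.0000)/1.02=14.3835; Δ=(21.0500−0.0000)/(134.4000−94.8000)=0.5316; B=V−Δ·S=-49.4043
Self-financing check: at every node Δ·S+B equals the discounted successor values.

(0,0): Delta=0.5316 Bond=-49.4043
V0=14.3835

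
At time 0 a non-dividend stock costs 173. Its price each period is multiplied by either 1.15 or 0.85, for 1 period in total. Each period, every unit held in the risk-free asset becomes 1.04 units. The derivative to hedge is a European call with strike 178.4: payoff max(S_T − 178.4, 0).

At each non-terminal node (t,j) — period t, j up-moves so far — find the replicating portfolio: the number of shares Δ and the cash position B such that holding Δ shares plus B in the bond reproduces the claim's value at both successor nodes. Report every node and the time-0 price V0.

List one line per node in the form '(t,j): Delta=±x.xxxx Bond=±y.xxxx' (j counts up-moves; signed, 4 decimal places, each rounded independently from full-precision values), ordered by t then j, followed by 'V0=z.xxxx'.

Under the risk-neutral measure, an up-move has probability p* = (R−d)/(u−d) = 0.6333 and values discount at R = 1.04.
At expiry t=1: V(1,0)=0.0000, V(1,1)=20.5500
  t=0,j=0: stock 173.0000 → up 198.9500 (V=20.5500), down 147.0500 (V=0.0000). Price 12.5144; hedge Δ=0.3960, bond B=-55.9856.
Check: Δ(0,0)·S0 + B(0,0) = 12.5144 = V0.

(0,0): Delta=0.3960 Bond=-55.9856
V0=12.5144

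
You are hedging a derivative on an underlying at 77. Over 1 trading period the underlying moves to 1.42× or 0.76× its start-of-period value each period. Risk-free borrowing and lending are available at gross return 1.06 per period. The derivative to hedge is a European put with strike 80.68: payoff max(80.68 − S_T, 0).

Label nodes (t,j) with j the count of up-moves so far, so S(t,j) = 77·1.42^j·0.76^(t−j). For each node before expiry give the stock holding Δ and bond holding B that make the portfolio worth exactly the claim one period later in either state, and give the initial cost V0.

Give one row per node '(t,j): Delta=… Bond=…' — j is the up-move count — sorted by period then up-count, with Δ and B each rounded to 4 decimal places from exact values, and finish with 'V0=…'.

No-arbitrage ⇒ martingale measure with p* = (R−d)/(u−d) = 0.4545.
At expiry t=1: V(1,0)=22.1600, V(1,1)=0.0000
Node (0,0) S=77.0000: V=(p*·0.0000+(1−p*)·22.1600)/1.06=11.4031; Δ=(0.0000−22.1600)/(109.3400−58.5200)=-0.4360; B=V−Δ·S=44.9788
The time-0 hedge costs 11.4031, which is the no-arbitrage price.

(0,0): Delta=-0.4360 Bond=44.9788
V0=11.4031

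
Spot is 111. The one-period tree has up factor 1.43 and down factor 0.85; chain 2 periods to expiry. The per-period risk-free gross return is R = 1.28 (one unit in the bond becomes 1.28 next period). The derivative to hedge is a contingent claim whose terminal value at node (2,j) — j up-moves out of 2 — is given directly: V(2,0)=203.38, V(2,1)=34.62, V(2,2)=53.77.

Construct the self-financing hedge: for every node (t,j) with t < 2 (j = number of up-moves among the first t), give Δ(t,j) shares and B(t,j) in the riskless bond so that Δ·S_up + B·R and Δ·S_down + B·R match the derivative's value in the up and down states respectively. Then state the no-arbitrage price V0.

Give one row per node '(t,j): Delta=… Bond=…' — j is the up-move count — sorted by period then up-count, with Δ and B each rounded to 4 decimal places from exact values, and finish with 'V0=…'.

Risk-neutral probability p* = (R−d)/(u−d) = (1.28−0.85)/(1.43−0.85) = 0.7414.
At expiry t=2: V(2,0)=203.3800, V(2,1)=34.6200, V(2,2)=53.7700
Node (1,0) S=94.3500: V=(p*·34.6200+(1−p*)·203.3800)/1.28=61.1444; Δ=(34.6200−203.3800)/(134.9205−80.1975)=-3.0839; B=V−Δ·S=352.1099
Node (1,1) S=158.7300: V=(p*·53.7700+(1−p*)·34.6200)/1.28=38.1386; Δ=(53.7700−34.6200)/(226.9839−134.9205)=0.2080; B=V−Δ·S=5.1214
Node (0,0) S=111.0000: V=(p*·38.1386+(1−p*)·61.1444)/1.28=34.4440; Δ=(38.1386−61.1444)/(158.7300−94.3500)=-0.3573; B=V−Δ·S=74.1092
Root portfolio cost Δ·111+B reproduces V0=34.4440.

(0,0): Delta=-0.3573 Bond=74.1092
(1,0): Delta=-3.0839 Bond=352.1099
(1,1): Delta=0.2080 Bond=5.1214
V0=34.4440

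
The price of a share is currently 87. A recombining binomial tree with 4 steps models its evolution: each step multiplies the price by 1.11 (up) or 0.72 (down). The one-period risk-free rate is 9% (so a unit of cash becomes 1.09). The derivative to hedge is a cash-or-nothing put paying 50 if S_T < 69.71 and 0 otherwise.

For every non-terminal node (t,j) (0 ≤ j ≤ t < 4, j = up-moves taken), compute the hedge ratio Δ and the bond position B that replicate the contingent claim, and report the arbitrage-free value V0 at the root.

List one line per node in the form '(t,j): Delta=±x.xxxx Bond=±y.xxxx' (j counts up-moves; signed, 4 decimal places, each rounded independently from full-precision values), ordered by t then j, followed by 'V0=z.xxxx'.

Since d<R<u, set p* = (R−d)/(u−d) = 0.9487; price each node as the discounted p*-expectation of its children.
Terminal payoffs: V(4,0)=50.0000, V(4,1)=50.0000, V(4,2)=50.0000, V(4,3)=0.0000, V(4,4)=0.0000
  t=3,j=0: stock 32.4726 → up 36.0446 (V=50.0000), down 23.3803 (V=50.0000). Price 45.8716; hedge Δ=0.0000, bond B=45.8716.
  t=3,j=1: stock 50.0619 → up 55.5687 (V=50.0000), down 36.0446 (V=50.0000). Price 45.8716; hedge Δ=0.0000, bond B=45.8716.
  t=3,j=2: stock 77.1787 → up 85.6684 (V=0.0000), down 55.5687 (V=50.0000). Price 2.3524; hedge Δ=-1.6611, bond B=130.5575.
  t=3,j=3: stock 118.9839 → up 132.0721 (V=0.0000), down 85.6684 (V=0.0000). Price 0.0000; hedge Δ=0.0000, bond B=0.0000.
  t=2,j=0: stock 45.1008 → up 50.0619 (V=45.8716), down 32.4726 (V=45.8716). Price 42.0840; hedge Δ=0.0000, bond B=42.0840.
  t=2,j=1: stock 69.5304 → up 77.1787 (V=2.3524), down 50.0619 (V=45.8716). Price 4.2056; hedge Δ=-1.6049, bond B=115.7933.
  t=2,j=2: stock 107.1927 → up 118.9839 (V=0.0000), down 77.1787 (V=2.3524). Price 0.1107; hedge Δ=-0.0563, bond B=6.1424.
  t=1,j=0: stock 62.6400 → up 69.5304 (V=4.2056), down 45.1008 (V=42.0840). Price 5.6405; hedge Δ=-1.5505, bond B=102.7645.
  t=1,j=1: stock 96.5700 → up 107.1927 (V=0.1107), down 69.5304 (V=4.2056). Price 0.2942; hedge Δ=-0.1087, bond B=10.7941.
  t=0,j=0: stock 87.0000 → up 96.5700 (V=0.2942), down 62.6400 (V=5.6405). Price 0.5214; hedge Δ=-0.1576, bond B=14.2298.
Self-financing check: at every node Δ·S+B equals the discounted successor values.

(0,0): Delta=-0.1576 Bond=14.2298
(1,0): Delta=-1.5505 Bond=102.7645
(1,1): Delta=-0.1087 Bond=10.7941
(2,0): Delta=0.0000 Bond=42.0840
(2,1): Delta=-1.6049 Bond=115.7933
(2,2): Delta=-0.0563 Bond=6.1424
(3,0): Delta=0.0000 Bond=45.8716
(3,1): Delta=0.0000 Bond=45.8716
(3,2): Delta=-1.6611 Bond=130.5575
(3,3): Delta=0.0000 Bond=0.0000
V0=0.5214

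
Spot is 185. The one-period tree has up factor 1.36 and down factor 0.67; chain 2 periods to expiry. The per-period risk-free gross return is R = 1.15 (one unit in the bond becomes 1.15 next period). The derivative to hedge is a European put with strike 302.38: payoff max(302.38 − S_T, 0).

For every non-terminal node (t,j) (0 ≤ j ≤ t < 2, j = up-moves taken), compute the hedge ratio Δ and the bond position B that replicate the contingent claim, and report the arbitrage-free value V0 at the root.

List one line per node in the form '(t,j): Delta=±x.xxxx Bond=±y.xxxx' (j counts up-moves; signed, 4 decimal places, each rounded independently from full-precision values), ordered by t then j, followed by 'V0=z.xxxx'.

The replicating-portfolio and risk-neutral prices coincide; use p* = (1.15−0.67)/(1.36−0.67) = 0.6957 for the latter.
Terminal values V(2,·): V(2,0)=219.3335, V(2,1)=133.8080, V(2,2)=0.0000
Node (1,0) S=123.9500: V=(p*·133.8080+(1−p*)·219.3335)/1.15=138.9891; Δ=(133.8080−219.3335)/(168.5720−83.0465)=-1.0000; B=V−Δ·S=262.9391
Node (1,1) S=251.6000: V=(p*·0.0000+(1−p*)·133.8080)/1.15=35.4123; Δ=(0.0000−133.8080)/(342.1760−168.5720)=-0.7708; B=V−Δ·S=229.3370
Node (0,0) S=185.0000: V=(p*·35.4123+(1−p*)·138.9891)/1.15=58.2050; Δ=(35.4123−138.9891)/(251.6000−123.9500)=-0.8114; B=V−Δ·S=208.3163
Check: Δ(0,0)·S0 + B(0,0) = 58.2050 = V0.

(0,0): Delta=-0.8114 Bond=208.3163
(1,0): Delta=-1.0000 Bond=262.9391
(1,1): Delta=-0.7708 Bond=229.3370
V0=58.2050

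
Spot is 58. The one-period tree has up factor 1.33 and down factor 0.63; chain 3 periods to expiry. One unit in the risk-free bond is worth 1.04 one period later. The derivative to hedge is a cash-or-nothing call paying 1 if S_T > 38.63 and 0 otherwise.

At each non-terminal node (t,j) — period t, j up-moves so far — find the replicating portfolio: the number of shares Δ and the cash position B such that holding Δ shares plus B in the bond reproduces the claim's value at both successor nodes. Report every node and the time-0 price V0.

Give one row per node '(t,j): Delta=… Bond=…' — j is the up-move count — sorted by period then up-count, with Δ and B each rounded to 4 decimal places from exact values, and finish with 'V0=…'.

(0,0): Delta=0.0111 Bond=-0.0833
(1,0): Delta=0.0220 Bond=-0.4874
(1,1): Delta=0.0074 Bond=0.1968
(2,0): Delta=0.0000 Bond=0.0000
(2,1): Delta=0.0294 Bond=-0.8654
(2,2): Delta=0.0000 Bond=0.9615
V0=0.5577

Since d<R<u, set p* = (R−d)/(u−d) = 0.5857; price each node as the discounted p*-expectation of its children.
Payoff layer (t=3): V(3,0)=0.0000, V(3,1)=0.0000, V(3,2)=1.0000, V(3,3)=1.0000
Node (2,0) S=23.0202: V=(p*·0.0000+(1−p*)·0.0000)/1.04=0.0000; Δ=(0.0000−0.0000)/(30.6169−14.5027)=0.0000; B=V−Δ·S=0.0000
Node (2,1) S=48.5982: V=(p*·1.0000+(1−p*)·0.0000)/1.04=0.5632; Δ=(1.0000−0.0000)/(64.6356−30.6169)=0.0294; B=V−Δ·S=-0.8654
Node (2,2) S=102.5962: V=(p*·1.0000+(1−p*)·1.0000)/1.04=0.9615; Δ=(1.0000−1.0000)/(136.4529−64.6356)=0.0000; B=V−Δ·S=0.9615
Node (1,0) S=36.5400: V=(p*·0.5632+(1−p*)·0.0000)/1.04=0.3172; Δ=(0.5632−0.0000)/(48.5982−23.0202)=0.0220; B=V−Δ·S=-0.4874
Node (1,1) S=77.1400: V=(p*·0.9615+(1−p*)·0.5632)/1.04=0.7659; Δ=(0.9615−0.5632)/(102.5962−48.5982)=0.0074; B=V−Δ·S=0.1968
Node (0,0) S=58.0000: V=(p*·0.7659+(1−p*)·0.3172)/1.04=0.5577; Δ=(0.7659−0.3172)/(77.1400−36.5400)=0.0111; B=V−Δ·S=-0.0833
Self-financing check: at every node Δ·S+B equals the discounted successor values.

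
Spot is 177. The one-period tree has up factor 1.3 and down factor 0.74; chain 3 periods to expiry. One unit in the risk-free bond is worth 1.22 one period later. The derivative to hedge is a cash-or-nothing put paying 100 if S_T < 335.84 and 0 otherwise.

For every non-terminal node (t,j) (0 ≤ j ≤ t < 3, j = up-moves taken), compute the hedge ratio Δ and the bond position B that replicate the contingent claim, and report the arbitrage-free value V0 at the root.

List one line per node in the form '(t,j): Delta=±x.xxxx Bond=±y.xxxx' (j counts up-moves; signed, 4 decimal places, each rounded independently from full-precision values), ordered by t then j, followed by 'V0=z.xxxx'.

(0,0): Delta=-0.4980 Bond=108.5358
(1,0): Delta=0.0000 Bond=67.1862
(1,1): Delta=-0.5452 Bond=143.2849
(2,0): Delta=0.0000 Bond=81.9672
(2,1): Delta=0.0000 Bond=81.9672
(2,2): Delta=-0.5970 Bond=190.2810
V0=20.3906

The replicating-portfolio and risk-neutral prices coincide; use p* = (1.22−0.74)/(1.3−0.74) = 0.8571 for the latter.
Terminal payoffs: V(3,0)=100.0000, V(3,1)=100.0000, V(3,2)=100.0000, V(3,3)=0.0000
  t=2,j=0: stock 96.9252 → up 126.0028 (V=100.0000), down 71.7246 (V=100.0000). Price 81.9672; hedge Δ=0.0000, bond B=81.9672.
  t=2,j=1: stock 170.2740 → up 221.3562 (V=100.0000), down 126.0028 (V=100.0000). Price 81.9672; hedge Δ=0.0000, bond B=81.9672.
  t=2,j=2: stock 299.1300 → up 388.8690 (V=0.0000), down 221.3562 (V=100.0000). Price 11.7096; hedge Δ=-0.5970, bond B=190.2810.
  t=1,j=0: stock 130.9800 → up 170.2740 (V=81.9672), down 96.9252 (V=81.9672). Price 67.1862; hedge Δ=0.0000, bond B=67.1862.
  t=1,j=1: stock 230.1000 → up 299.1300 (V=11.7096), down 170.2740 (V=81.9672). Price 17.8249; hedge Δ=-0.5452, bond B=143.2849.
  t=0,j=0: stock 177.0000 → up 230.1000 (V=17.8249), down 130.9800 (V=67.1862). Price 20.3906; hedge Δ=-0.4980, bond B=108.5358.
Check: Δ(0,0)·S0 + B(0,0) = 20.3906 = V0.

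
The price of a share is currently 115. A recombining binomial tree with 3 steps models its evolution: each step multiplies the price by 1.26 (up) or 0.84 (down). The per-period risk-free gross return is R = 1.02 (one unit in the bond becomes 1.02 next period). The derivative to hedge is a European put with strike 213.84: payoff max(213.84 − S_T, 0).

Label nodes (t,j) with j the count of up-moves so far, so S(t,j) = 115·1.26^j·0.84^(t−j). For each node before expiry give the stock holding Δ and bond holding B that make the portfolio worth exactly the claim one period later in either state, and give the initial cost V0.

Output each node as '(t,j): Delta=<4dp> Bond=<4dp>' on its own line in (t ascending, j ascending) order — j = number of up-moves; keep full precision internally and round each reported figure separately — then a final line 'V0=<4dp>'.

No-arbitrage ⇒ martingale measure with p* = (R−d)/(u−d) = 0.4286.
At expiry t=3: V(3,0)=145.6790, V(3,1)=111.5986, V(3,2)=60.4778, V(3,3)=0.0000
(2,0): S=81.1440. Δ = (V_up−V_dn)/(S_up−S_dn) = (111.5986−145.6790)/(102.2414−68.1610) = -1.0000. V = [p*·111.5986 + (1−p*)·145.6790]/1.02 = 128.5031. B = V − Δ·S = 209.6471.
(2,1): S=121.7160. Δ = (V_up−V_dn)/(S_up−S_dn) = (60.4778−111.5986)/(153.3622−102.2414) = -1.0000. V = [p*·60.4778 + (1−p*)·111.5986]/1.02 = 87.9311. B = V − Δ·S = 209.6471.
(2,2): S=182.5740. Δ = (V_up−V_dn)/(S_up−S_dn) = (0.0000−60.4778)/(230.0432−153.3622) = -0.7887. V = [p*·0.0000 + (1−p*)·60.4778]/1.02 = 33.8811. B = V − Δ·S = 177.8760.
(1,0): S=96.6000. Δ = (V_up−V_dn)/(S_up−S_dn) = (87.9311−128.5031)/(121.7160−81.1440) = -1.0000. V = [p*·87.9311 + (1−p*)·128.5031]/1.02 = 108.9363. B = V − Δ·S = 205.5363.
(1,1): S=144.9000. Δ = (V_up−V_dn)/(S_up−S_dn) = (33.8811−87.9311)/(182.5740−121.7160) = -0.8881. V = [p*·33.8811 + (1−p*)·87.9311]/1.02 = 63.4969. B = V − Δ·S = 192.1871.
(0,0): S=115.0000. Δ = (V_up−V_dn)/(S_up−S_dn) = (63.4969−108.9363)/(144.9000−96.6000) = -0.9408. V = [p*·63.4969 + (1−p*)·108.9363]/1.02 = 87.7081. B = V − Δ·S = 195.8973.
The time-0 hedge costs 87.7081, which is the no-arbitrage price.

(0,0): Delta=-0.9408 Bond=195.8973
(1,0): Delta=-1.0000 Bond=205.5363
(1,1): Delta=-0.8881 Bond=192.1871
(2,0): Delta=-1.0000 Bond=209.6471
(2,1): Delta=-1.0000 Bond=209.6471
(2,2): Delta=-0.7887 Bond=177.8760
V0=87.7081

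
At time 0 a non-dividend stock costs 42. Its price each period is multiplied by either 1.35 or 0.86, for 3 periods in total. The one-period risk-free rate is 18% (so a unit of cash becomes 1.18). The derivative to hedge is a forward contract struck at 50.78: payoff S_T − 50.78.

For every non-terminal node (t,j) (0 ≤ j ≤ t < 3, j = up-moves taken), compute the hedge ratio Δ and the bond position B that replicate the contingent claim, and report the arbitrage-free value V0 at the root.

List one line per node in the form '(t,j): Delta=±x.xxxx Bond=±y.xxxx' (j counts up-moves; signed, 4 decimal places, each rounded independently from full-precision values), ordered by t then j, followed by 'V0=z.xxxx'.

The replicating-portfolio and risk-neutral prices coincide; use p* = (1.18−0.86)/(1.35−0.86) = 0.6531 for the latter.
Payoff layer (t=3): V(3,0)=-24.0656, V(3,1)=-8.8447, V(3,2)=15.0487, V(3,3)=52.5558
Node (2,0) S=31.0632: V=(p*·-8.8447+(1−p*)·-24.0656)/1.18=-11.9707; Δ=(-8.8447−-24.0656)/(41.9353−26.7144)=1.0000; B=V−Δ·S=-43.0339
Node (2,1) S=48.7620: V=(p*·15.0487+(1−p*)·-8.8447)/1.18=5.7281; Δ=(15.0487−-8.8447)/(65.8287−41.9353)=1.0000; B=V−Δ·S=-43.0339
Node (2,2) S=76.5450: V=(p*·52.5558+(1−p*)·15.0487)/1.18=33.5111; Δ=(52.5558−15.0487)/(103.3358−65.8287)=1.0000; B=V−Δ·S=-43.0339
Node (1,0) S=36.1200: V=(p*·5.7281+(1−p*)·-11.9707)/1.18=-0.3494; Δ=(5.7281−-11.9707)/(48.7620−31.0632)=1.0000; B=V−Δ·S=-36.4694
Node (1,1) S=56.7000: V=(p*·33.5111+(1−p*)·5.7281)/1.18=20.2306; Δ=(33.5111−5.7281)/(76.5450−48.7620)=1.0000; B=V−Δ·S=-36.4694
Node (0,0) S=42.0000: V=(p*·20.2306+(1−p*)·-0.3494)/1.18=11.0937; Δ=(20.2306−-0.3494)/(56.7000−36.1200)=1.0000; B=V−Δ·S=-30.9063
Check: Δ(0,0)·S0 + B(0,0) = 11.0937 = V0.

(0,0): Delta=1.0000 Bond=-30.9063
(1,0): Delta=1.0000 Bond=-36.4694
(1,1): Delta=1.0000 Bond=-36.4694
(2,0): Delta=1.0000 Bond=-43.0339
(2,1): Delta=1.0000 Bond=-43.0339
(2,2): Delta=1.0000 Bond=-43.0339
V0=11.0937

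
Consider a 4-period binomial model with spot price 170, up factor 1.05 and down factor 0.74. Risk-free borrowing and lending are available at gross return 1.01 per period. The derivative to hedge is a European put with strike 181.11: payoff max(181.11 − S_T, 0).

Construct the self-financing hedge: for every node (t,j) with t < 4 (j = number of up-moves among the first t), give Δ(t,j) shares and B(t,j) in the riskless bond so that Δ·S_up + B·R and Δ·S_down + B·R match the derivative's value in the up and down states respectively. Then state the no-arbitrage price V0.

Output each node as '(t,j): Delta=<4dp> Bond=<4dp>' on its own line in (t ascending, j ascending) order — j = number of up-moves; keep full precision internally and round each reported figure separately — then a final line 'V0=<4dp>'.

(0,0): Delta=-0.6894 Bond=135.3553
(1,0): Delta=-1.0000 Bond=175.7836
(1,1): Delta=-0.6570 Bond=130.9200
(2,0): Delta=-1.0000 Bond=177.5414
(2,1): Delta=-1.0000 Bond=177.5414
(2,2): Delta=-0.6211 Bond=125.5163
(3,0): Delta=-1.0000 Bond=179.3168
(3,1): Delta=-1.0000 Bond=179.3168
(3,2): Delta=-1.0000 Bond=179.3168
(3,3): Delta=-0.5816 Bond=118.9869
V0=18.1590

No-arbitrage ⇒ martingale measure with p* = (R−d)/(u−d) = 0.8710.
At expiry t=4: V(4,0)=130.1328, V(4,1)=108.7775, V(4,2)=78.4761, V(4,3)=35.4808, V(4,4)=0.0000
  t=3,j=0: stock 68.8881 → up 72.3325 (V=108.7775), down 50.9772 (V=130.1328). Price 110.4288; hedge Δ=-1.0000, bond B=179.3168.
  t=3,j=1: stock 97.7466 → up 102.6339 (V=78.4761), down 72.3325 (V=108.7775). Price 81.5702; hedge Δ=-1.0000, bond B=179.3168.
  t=3,j=2: stock 138.6945 → up 145.6292 (V=35.4808), down 102.6339 (V=78.4761). Price 40.6223; hedge Δ=-1.0000, bond B=179.3168.
  t=3,j=3: stock 196.7963 → up 206.6361 (V=0.0000), down 145.6292 (V=35.4808). Price 4.5328; hedge Δ=-0.5816, bond B=118.9869.
  t=2,j=0: stock 93.0920 → up 97.7466 (V=81.5702), down 68.8881 (V=110.4288). Price 84.4494; hedge Δ=-1.0000, bond B=177.5414.
  t=2,j=1: stock 132.0900 → up 138.6945 (V=40.6223), down 97.7466 (V=81.5702). Price 45.4514; hedge Δ=-1.0000, bond B=177.5414.
  t=2,j=2: stock 187.4250 → up 196.7963 (V=4.5328), down 138.6945 (V=40.6223). Price 9.0986; hedge Δ=-0.6211, bond B=125.5163.
  t=1,j=0: stock 125.8000 → up 132.0900 (V=45.4514), down 93.0920 (V=84.4494). Price 49.9836; hedge Δ=-1.0000, bond B=175.7836.
  t=1,j=1: stock 178.5000 → up 187.4250 (V=9.0986), down 132.0900 (V=45.4514). Price 13.6527; hedge Δ=-0.6570, bond B=130.9200.
  t=0,j=0: stock 170.0000 → up 178.5000 (V=13.6527), down 125.8000 (V=49.9836). Price 18.1590; hedge Δ=-0.6894, bond B=135.3553.
Check: Δ(0,0)·S0 + B(0,0) = 18.1590 = V0.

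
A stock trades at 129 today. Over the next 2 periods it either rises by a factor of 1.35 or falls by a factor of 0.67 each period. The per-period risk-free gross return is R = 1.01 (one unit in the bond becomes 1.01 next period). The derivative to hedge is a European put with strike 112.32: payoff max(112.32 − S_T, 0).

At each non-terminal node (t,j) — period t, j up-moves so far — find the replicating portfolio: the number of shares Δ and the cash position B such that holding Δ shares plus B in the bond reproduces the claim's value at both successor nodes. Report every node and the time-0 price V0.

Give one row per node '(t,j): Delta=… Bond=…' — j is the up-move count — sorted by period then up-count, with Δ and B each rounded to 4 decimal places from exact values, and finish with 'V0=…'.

Under the risk-neutral measure, an up-move has probability p* = (R−d)/(u−d) = 0.5000 and values discount at R = 1.01.
Payoff layer (t=2): V(2,0)=54.4119, V(2,1)=0.0000, V(2,2)=0.0000
Node (1,0) S=86.4300: V=(p*·0.0000+(1−p*)·54.4119)/1.01=26.9366; Δ=(0.0000−54.4119)/(116.6805−57.9081)=-0.9258; B=V−Δ·S=106.9541
Node (1,1) S=174.1500: V=(p*·0.0000+(1−p*)·0.0000)/1.01=0.0000; Δ=(0.0000−0.0000)/(235.1025−116.6805)=0.0000; B=V−Δ·S=0.0000
Node (0,0) S=129.0000: V=(p*·0.0000+(1−p*)·26.9366)/1.01=13.3349; Δ=(0.0000−26.9366)/(174.1500−86.4300)=-0.3071; B=V−Δ·S=52.9476
The time-0 hedge costs 13.3349, which is the no-arbitrage price.

(0,0): Delta=-0.3071 Bond=52.9476
(1,0): Delta=-0.9258 Bond=106.9541
(1,1): Delta=0.0000 Bond=0.0000
V0=13.3349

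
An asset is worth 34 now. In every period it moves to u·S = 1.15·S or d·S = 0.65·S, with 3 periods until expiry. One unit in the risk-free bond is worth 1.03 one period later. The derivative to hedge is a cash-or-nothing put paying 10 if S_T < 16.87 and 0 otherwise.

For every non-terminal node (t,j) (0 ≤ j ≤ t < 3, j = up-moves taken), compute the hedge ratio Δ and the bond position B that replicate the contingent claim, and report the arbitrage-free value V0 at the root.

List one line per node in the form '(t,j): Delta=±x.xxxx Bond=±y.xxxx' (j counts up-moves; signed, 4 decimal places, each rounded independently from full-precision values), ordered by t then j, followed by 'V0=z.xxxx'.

(0,0): Delta=-0.2023 Bond=8.2055
(1,0): Delta=-0.6678 Bond=18.7388
(1,1): Delta=-0.1192 Bond=5.2031
(2,0): Delta=0.0000 Bond=9.7087
(2,1): Delta=-0.7869 Bond=22.3301
(2,2): Delta=0.0000 Bond=0.0000
V0=1.3283

No-arbitrage ⇒ martingale measure with p* = (R−d)/(u−d) = 0.7600.
Terminal payoffs: V(3,0)=10.0000, V(3,1)=10.0000, V(3,2)=0.0000, V(3,3)=0.0000
(2,0): S=14.3650. Δ = (V_up−V_dn)/(S_up−S_dn) = (10.0000−10.0000)/(16.5198−9.3373) = 0.0000. V = [p*·10.0000 + (1−p*)·10.0000]/1.03 = 9.7087. B = V − Δ·S = 9.7087.
(2,1): S=25.4150. Δ = (V_up−V_dn)/(S_up−S_dn) = (0.0000−10.0000)/(29.2272−16.5197) = -0.7869. V = [p*·0.0000 + (1−p*)·10.0000]/1.03 = 2.3301. B = V − Δ·S = 22.3301.
(2,2): S=44.9650. Δ = (V_up−V_dn)/(S_up−S_dn) = (0.0000−0.0000)/(51.7097−29.2272) = 0.0000. V = [p*·0.0000 + (1−p*)·0.0000]/1.03 = 0.0000. B = V − Δ·S = 0.0000.
(1,0): S=22.1000. Δ = (V_up−V_dn)/(S_up−S_dn) = (2.3301−9.7087)/(25.4150−14.3650) = -0.6678. V = [p*·2.3301 + (1−p*)·9.7087]/1.03 = 3.9815. B = V − Δ·S = 18.7388.
(1,1): S=39.1000. Δ = (V_up−V_dn)/(S_up−S_dn) = (0.0000−2.3301)/(44.9650−25.4150) = -0.1192. V = [p*·0.0000 + (1−p*)·2.3301]/1.03 = 0.5429. B = V − Δ·S = 5.2031.
(0,0): S=34.0000. Δ = (V_up−V_dn)/(S_up−S_dn) = (0.5429−3.9815)/(39.1000−22.1000) = -0.2023. V = [p*·0.5429 + (1−p*)·3.9815]/1.03 = 1.3283. B = V − Δ·S = 8.2055.
The time-0 hedge costs 1.3283, which is the no-arbitrage price.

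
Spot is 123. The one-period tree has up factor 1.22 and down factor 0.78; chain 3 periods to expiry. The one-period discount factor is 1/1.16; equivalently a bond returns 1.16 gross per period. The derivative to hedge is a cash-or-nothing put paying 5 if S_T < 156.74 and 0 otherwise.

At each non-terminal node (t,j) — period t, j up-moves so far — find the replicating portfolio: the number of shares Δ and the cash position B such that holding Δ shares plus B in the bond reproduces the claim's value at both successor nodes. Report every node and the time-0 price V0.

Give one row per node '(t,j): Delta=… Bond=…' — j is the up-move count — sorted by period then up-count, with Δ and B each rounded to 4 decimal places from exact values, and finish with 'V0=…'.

(0,0): Delta=-0.0512 Bond=7.4387
(1,0): Delta=0.0000 Bond=3.7158
(1,1): Delta=-0.0564 Bond=9.4047
(2,0): Delta=0.0000 Bond=4.3103
(2,1): Delta=0.0000 Bond=4.3103
(2,2): Delta=-0.0621 Bond=11.9514
V0=1.1399

No-arbitrage ⇒ martingale measure with p* = (R−d)/(u−d) = 0.8636.
Terminal values V(3,·): V(3,0)=5.0000, V(3,1)=5.0000, V(3,2)=5.0000, V(3,3)=0.0000
  t=2,j=0: stock 74.8332 → up 91.2965 (V=5.0000), down 58.3699 (V=5.0000). Price 4.3103; hedge Δ=0.0000, bond B=4.3103.
  t=2,j=1: stock 117.0468 → up 142.7971 (V=5.0000), down 91.2965 (V=5.0000). Price 4.3103; hedge Δ=0.0000, bond B=4.3103.
  t=2,j=2: stock 183.0732 → up 223.3493 (V=0.0000), down 142.7971 (V=5.0000). Price 0.5878; hedge Δ=-0.0621, bond B=11.9514.
  t=1,j=0: stock 95.9400 → up 117.0468 (V=4.3103), down 74.8332 (V=4.3103). Price 3.7158; hedge Δ=0.0000, bond B=3.7158.
  t=1,j=1: stock 150.0600 → up 183.0732 (V=0.5878), down 117.0468 (V=4.3103). Price 0.9443; hedge Δ=-0.0564, bond B=9.4047.
  t=0,j=0: stock 123.0000 → up 150.0600 (V=0.9443), down 95.9400 (V=3.7158). Price 1.1399; hedge Δ=-0.0512, bond B=7.4387.
Check: Δ(0,0)·S0 + B(0,0) = 1.1399 = V0.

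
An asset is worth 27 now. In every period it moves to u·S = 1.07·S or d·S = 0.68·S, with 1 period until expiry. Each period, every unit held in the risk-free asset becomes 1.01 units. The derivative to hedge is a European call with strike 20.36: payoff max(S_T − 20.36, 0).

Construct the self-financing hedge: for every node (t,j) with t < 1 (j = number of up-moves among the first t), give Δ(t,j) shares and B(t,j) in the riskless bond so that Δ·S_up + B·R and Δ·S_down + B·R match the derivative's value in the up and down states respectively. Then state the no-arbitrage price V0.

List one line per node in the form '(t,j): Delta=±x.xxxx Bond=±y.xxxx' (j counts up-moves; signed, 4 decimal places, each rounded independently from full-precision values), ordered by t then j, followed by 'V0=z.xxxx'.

(0,0): Delta=0.8101 Bond=-14.7256
V0=7.1462

The replicating-portfolio and risk-neutral prices coincide; use p* = (1.01−0.68)/(1.07−0.68) = 0.8462 for the latter.
Terminal values V(1,·): V(1,0)=0.0000, V(1,1)=8.5300
Node (0,0) S=27.0000: V=(p*·8.5300+(1−p*)·0.0000)/1.01=7.1462; Δ=(8.5300−0.0000)/(28.8900−18.3600)=0.8101; B=V−Δ·S=-14.7256
Each (Δ,B) replicates both successor values, so the strategy is self-financing and V0 is arbitrage-free.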